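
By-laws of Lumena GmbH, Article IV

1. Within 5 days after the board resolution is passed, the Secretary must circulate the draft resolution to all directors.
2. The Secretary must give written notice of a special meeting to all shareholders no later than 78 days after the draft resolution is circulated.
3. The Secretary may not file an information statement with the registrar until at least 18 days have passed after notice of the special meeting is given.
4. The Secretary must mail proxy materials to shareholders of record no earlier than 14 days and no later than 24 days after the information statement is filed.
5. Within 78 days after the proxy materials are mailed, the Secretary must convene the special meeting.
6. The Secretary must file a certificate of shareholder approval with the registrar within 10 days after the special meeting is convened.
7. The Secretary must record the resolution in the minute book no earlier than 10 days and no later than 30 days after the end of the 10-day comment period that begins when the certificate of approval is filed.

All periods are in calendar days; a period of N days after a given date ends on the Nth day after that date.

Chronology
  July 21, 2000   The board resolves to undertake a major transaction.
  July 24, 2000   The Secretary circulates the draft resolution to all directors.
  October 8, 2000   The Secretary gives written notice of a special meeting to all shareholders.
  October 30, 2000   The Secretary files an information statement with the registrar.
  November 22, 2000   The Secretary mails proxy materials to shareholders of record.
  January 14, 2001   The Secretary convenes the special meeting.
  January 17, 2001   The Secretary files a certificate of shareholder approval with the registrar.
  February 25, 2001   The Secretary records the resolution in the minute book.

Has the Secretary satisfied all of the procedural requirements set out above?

Step 1 — counting 5 days from July 21, 2000 (when the board resolution is passed) gives a deadline of July 26, 2000; done July 24, 2000 — timely.
Step 2 — counting 78 days from July 24, 2000 (when the draft resolution is circulated) gives a deadline of October 10, 2000; completed October 8, 2000, before the deadline.
Step 3 — must wait 18 days from October 8, 2000 (when notice of the special meeting is given), so not before October 26, 2000; done October 30, 2000 — permitted.
Step 4 — 14 and 24 days from October 30, 2000 (when the information statement is filed) are November 13, 2000 and November 23, 2000 respectively; November 22, 2000 falls inside that range.
Step 5 — counting 78 days from November 22, 2000 (when the proxy materials are mailed) gives a deadline of February 8, 2001; January 14, 2001 is within that limit.
Step 6 — counting 10 days from January 14, 2001 (when the special meeting is convened) gives a deadline of January 24, 2001; done January 17, 2001 — timely.
Step 7 — 10 and 30 days from January 27, 2001 (end of the 10-day comment period, which began when the certificate of approval is filed on January 17, 2001) are February 6, 2001 and February 26, 2001 respectively; done February 25, 2001, which is between those dates.

Yes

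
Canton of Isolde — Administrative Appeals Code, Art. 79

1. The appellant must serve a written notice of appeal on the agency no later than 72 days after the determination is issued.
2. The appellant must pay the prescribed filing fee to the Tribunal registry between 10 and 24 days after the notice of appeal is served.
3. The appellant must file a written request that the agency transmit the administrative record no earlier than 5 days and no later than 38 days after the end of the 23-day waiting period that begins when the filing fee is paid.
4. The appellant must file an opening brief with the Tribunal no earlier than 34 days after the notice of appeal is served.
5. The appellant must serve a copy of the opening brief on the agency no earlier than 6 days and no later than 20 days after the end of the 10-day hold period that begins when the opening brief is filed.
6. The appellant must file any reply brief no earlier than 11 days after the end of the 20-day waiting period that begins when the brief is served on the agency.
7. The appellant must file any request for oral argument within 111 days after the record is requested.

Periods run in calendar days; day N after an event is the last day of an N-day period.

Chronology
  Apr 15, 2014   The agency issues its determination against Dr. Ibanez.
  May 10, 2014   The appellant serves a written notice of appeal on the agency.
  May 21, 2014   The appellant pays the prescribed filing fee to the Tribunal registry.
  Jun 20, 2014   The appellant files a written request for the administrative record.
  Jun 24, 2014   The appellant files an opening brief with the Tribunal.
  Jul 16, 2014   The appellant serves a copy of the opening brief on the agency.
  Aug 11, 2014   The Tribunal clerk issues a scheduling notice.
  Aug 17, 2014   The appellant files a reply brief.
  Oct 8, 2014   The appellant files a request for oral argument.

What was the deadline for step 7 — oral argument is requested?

Oct 9, 2014

Step 7 runs from Jun 20, 2014, when the record is requested. 111 days after Jun 20, 2014 is Oct 9, 2014.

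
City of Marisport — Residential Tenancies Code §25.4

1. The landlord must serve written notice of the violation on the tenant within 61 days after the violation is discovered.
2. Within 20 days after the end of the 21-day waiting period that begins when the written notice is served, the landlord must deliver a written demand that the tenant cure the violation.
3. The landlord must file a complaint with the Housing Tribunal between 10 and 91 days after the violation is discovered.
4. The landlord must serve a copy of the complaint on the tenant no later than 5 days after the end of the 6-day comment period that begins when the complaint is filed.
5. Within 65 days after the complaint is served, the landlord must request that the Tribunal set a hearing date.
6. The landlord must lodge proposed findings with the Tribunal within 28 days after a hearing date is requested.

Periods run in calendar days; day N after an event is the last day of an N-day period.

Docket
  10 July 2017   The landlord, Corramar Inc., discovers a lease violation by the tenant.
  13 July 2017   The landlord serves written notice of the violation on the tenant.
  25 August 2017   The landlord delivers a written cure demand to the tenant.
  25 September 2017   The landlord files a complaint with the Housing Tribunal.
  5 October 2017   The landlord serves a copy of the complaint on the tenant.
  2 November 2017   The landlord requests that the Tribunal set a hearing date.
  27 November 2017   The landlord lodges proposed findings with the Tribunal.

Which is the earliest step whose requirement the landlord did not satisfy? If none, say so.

Step 1 — counting 61 days from 10 July 2017 (when the violation is discovered) gives a deadline of 9 September 2017; done 13 July 2017 — timely.
Step 2 — counting 20 days from 3 August 2017 (end of the 21-day waiting period, which began when the written notice is served on 13 July 2017) gives a deadline of 23 August 2017; 25 August 2017 misses that deadline by 2 days.

Step 2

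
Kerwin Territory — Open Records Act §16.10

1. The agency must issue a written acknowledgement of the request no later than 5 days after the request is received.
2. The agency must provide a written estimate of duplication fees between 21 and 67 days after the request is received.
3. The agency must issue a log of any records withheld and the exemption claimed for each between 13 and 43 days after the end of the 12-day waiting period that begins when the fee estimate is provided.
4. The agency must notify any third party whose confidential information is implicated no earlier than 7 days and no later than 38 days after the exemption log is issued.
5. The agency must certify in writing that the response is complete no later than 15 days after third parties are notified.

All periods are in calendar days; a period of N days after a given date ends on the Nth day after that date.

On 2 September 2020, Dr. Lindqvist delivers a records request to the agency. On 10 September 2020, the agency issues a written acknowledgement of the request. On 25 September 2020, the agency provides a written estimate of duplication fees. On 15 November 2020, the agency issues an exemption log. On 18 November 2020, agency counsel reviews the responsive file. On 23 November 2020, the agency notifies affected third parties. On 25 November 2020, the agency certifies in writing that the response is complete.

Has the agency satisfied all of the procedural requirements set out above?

Step 1: 5 days after 2 September 2020 (when the request is received) is 7 September 2020; 10 September 2020 misses that deadline by 3 days.

No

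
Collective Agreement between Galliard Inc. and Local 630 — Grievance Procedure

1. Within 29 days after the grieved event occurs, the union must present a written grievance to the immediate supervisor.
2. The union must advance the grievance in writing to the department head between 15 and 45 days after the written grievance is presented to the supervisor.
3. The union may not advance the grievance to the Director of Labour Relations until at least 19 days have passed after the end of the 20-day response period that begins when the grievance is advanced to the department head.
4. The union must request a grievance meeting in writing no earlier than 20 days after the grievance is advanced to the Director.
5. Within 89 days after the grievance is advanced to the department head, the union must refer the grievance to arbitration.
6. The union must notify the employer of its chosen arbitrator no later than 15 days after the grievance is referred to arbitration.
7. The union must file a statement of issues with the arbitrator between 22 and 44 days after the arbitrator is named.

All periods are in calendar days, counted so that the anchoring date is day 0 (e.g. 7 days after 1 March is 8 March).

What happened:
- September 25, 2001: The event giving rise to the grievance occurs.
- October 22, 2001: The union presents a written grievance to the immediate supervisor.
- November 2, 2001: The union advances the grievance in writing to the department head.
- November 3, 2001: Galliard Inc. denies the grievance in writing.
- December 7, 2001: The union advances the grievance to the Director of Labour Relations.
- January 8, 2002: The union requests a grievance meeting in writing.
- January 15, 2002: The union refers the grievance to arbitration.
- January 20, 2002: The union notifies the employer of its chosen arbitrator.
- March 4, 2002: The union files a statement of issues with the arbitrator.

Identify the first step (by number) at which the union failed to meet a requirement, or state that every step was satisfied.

Step 2

Step 1 — counting 29 days from September 25, 2001 (when the grieved event occurs) gives a deadline of October 24, 2001; October 22, 2001 is within that limit.
Step 2 — 15 and 45 days from October 22, 2001 (when the written grievance is presented to the supervisor) are November 6, 2001 and December 6, 2001 respectively; done November 2, 2001 — 4 days before the window opened.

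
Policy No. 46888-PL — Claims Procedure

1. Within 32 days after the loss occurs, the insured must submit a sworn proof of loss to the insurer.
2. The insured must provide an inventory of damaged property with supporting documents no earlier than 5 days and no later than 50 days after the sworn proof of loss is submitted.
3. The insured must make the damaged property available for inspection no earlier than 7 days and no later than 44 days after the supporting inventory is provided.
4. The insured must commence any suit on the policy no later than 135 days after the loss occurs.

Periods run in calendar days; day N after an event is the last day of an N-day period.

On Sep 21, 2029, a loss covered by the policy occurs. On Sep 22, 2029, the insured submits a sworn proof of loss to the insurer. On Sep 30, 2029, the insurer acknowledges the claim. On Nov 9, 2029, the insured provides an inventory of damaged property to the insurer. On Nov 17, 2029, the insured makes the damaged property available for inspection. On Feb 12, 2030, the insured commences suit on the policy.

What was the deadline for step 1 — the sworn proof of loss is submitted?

Step 1 runs from Sep 21, 2029, when the loss occurs. 32 days after Sep 21, 2029 is Oct 23, 2029.

Oct 23, 2029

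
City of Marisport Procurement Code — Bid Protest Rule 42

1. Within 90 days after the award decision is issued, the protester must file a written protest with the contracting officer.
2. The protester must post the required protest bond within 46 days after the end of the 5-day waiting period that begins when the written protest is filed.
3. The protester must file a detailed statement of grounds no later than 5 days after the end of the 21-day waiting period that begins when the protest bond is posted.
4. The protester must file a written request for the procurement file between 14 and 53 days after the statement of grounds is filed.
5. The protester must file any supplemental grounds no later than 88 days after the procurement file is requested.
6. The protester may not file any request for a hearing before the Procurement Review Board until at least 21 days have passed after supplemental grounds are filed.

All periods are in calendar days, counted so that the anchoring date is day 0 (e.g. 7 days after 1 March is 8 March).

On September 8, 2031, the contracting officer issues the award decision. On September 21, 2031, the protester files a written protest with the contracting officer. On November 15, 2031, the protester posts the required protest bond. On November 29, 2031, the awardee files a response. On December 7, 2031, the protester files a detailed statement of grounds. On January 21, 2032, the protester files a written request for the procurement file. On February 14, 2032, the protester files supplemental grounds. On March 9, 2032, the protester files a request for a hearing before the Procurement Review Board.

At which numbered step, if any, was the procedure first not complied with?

Step 1 — counting 90 days from September 8, 2031 (when the award decision is issued) gives a deadline of December 7, 2031; completed September 21, 2031, before the deadline.
Step 2 — counting 46 days from September 26, 2031 (end of the 5-day waiting period, which began when the written protest is filed on September 21, 2031) gives a deadline of November 11, 2031; November 15, 2031 misses that deadline by 4 days.
Later steps need not be reached.

Step 2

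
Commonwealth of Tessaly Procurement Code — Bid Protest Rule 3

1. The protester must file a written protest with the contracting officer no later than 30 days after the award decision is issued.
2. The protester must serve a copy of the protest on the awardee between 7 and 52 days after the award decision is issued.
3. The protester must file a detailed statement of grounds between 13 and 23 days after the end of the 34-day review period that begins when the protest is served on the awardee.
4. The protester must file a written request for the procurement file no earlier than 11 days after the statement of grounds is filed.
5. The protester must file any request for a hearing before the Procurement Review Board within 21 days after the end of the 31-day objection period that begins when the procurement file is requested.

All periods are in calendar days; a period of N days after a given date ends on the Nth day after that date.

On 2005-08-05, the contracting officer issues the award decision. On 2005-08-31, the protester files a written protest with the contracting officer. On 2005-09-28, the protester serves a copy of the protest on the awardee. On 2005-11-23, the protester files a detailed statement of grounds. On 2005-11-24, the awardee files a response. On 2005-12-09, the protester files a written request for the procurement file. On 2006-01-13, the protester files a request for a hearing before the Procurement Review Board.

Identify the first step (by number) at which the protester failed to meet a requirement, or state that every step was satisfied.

Step 1 — counting 30 days from 2005-08-05 (when the award decision is issued) gives a deadline of 2005-09-04; done 2005-08-31 — timely.
Step 2 — 7 and 52 days from 2005-08-05 (when the award decision is issued) are 2005-08-12 and 2005-09-26 respectively; 2005-09-28 is 2 days past the end of the window.
No need to go further; step 2 was not satisfied.

Step 2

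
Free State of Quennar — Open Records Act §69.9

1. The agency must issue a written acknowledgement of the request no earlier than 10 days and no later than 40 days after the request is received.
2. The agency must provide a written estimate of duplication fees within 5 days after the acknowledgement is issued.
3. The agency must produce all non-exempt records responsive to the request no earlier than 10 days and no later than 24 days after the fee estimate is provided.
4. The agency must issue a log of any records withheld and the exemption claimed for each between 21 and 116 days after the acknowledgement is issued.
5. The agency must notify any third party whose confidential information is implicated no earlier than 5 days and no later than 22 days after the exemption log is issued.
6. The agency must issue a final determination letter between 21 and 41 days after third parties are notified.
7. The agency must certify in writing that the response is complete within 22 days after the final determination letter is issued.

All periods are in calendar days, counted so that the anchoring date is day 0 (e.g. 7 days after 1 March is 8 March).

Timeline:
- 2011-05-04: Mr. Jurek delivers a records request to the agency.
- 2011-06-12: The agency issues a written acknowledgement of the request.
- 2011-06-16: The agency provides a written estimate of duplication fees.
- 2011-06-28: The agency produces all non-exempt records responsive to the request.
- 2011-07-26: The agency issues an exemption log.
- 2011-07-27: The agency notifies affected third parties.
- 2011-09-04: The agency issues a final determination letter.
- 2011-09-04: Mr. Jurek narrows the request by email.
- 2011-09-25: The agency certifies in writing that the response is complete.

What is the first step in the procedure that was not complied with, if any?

Step 1 — 10 and 40 days from 2011-05-04 (when the request is received) are 2011-05-14 and 2011-06-13 respectively; done 2011-06-12 — within the window.
Step 2 — counting 5 days from 2011-06-12 (when the acknowledgement is issued) gives a deadline of 2011-06-17; done 2011-06-16 — timely.
Step 3 — 10 and 24 days from 2011-06-16 (when the fee estimate is provided) are 2011-06-26 and 2011-07-10 respectively; 2011-06-28 falls inside that range.
Step 4 — 21 and 116 days from 2011-06-12 (when the acknowledgement is issued) are 2011-07-03 and 2011-10-06 respectively; done 2011-07-26 — within the window.
Step 5 — 5 and 22 days from 2011-07-26 (when the exemption log is issued) are 2011-07-31 and 2011-08-17 respectively; done 2011-07-27 — 4 days before the window opened.

Step 5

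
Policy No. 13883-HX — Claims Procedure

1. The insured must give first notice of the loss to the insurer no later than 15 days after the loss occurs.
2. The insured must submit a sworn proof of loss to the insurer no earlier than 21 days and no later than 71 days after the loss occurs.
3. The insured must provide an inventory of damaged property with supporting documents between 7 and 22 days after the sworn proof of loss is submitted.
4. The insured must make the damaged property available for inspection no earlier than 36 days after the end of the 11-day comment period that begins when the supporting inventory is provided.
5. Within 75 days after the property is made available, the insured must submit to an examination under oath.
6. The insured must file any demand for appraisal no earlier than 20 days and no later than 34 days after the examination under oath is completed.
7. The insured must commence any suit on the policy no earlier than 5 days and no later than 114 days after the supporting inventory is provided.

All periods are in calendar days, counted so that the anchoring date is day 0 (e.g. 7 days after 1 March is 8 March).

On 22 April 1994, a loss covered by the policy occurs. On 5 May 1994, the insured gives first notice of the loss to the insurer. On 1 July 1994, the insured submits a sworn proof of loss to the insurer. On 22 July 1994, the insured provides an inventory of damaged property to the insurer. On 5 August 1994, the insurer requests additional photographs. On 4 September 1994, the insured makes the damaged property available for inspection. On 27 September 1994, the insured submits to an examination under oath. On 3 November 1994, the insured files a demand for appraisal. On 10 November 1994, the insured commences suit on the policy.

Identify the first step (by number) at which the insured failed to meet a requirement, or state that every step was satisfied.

Step 4

Step 1 — counting 15 days from 22 April 1994 (when the loss occurs) gives a deadline of 7 May 1994; 5 May 1994 is within that limit.
Step 2 — 21 and 71 days from 22 April 1994 (when the loss occurs) are 13 May 1994 and 2 July 1994 respectively; done 1 July 1994 — within the window.
Step 3 — 7 and 22 days from 1 July 1994 (when the sworn proof of loss is submitted) are 8 July 1994 and 23 July 1994 respectively; done 22 July 1994, which is between those dates.
Step 4 — must wait 36 days from 2 August 1994 (end of the 11-day comment period, which began when the supporting inventory is provided on 22 July 1994), so not before 7 September 1994; 4 September 1994 is 3 days before the earliest permitted date.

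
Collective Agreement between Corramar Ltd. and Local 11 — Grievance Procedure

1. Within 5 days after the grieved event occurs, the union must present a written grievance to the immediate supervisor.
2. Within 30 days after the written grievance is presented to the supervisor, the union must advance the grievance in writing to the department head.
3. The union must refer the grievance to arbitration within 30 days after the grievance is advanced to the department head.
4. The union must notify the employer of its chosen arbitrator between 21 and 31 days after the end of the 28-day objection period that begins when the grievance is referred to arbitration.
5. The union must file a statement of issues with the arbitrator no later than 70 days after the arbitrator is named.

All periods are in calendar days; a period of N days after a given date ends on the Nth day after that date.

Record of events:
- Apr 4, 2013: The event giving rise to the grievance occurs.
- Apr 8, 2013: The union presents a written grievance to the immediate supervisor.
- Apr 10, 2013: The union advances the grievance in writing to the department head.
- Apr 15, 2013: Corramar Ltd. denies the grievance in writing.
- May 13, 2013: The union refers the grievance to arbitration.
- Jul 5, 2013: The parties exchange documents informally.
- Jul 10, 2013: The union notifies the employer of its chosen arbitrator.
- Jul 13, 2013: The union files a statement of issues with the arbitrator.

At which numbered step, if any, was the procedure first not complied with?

Step 3

(1) due by Apr 4, 2013 + 5 days = Apr 9, 2013; done Apr 8, 2013 — timely.
(2) due by Apr 8, 2013 + 30 days = May 8, 2013; done Apr 10, 2013 — timely.
(3) due by Apr 10, 2013 + 30 days = May 10, 2013; done May 13, 2013 — 3 days late.
No need to go further; step 3 was not satisfied.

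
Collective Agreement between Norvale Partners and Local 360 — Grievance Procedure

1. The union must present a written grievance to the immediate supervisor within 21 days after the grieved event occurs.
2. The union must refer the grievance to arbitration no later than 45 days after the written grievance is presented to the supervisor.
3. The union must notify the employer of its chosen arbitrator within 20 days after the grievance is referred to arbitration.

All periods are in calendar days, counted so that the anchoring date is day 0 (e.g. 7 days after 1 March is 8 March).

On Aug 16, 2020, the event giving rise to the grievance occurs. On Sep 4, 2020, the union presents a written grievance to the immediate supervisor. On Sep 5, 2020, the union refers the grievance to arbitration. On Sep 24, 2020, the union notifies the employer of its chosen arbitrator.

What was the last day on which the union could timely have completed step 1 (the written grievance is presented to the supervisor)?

Step 1 runs from Aug 16, 2020, when the grieved event occurs. 21 days after Aug 16, 2020 is Sep 6, 2020.

Sep 6, 2020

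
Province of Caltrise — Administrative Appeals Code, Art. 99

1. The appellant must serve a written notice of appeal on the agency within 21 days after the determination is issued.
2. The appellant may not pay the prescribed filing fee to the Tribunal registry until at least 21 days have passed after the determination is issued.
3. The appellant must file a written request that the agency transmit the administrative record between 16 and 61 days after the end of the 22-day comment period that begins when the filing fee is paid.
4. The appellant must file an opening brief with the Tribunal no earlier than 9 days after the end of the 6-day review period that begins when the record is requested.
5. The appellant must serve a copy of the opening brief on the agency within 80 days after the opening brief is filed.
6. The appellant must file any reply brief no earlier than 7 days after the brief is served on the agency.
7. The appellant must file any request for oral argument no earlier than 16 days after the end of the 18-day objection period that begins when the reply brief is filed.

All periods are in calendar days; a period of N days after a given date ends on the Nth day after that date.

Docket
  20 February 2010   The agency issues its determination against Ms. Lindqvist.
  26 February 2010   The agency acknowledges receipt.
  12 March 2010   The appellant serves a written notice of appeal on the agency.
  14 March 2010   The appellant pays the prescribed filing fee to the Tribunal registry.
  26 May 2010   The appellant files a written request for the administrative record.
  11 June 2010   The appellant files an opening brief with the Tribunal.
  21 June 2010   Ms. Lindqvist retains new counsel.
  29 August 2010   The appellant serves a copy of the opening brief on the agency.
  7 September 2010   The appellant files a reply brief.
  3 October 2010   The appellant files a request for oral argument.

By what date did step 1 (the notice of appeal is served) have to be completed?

13 March 2010

Step 1 runs from 20 February 2010, when the determination is issued. 21 days after 20 February 2010 is 13 March 2010.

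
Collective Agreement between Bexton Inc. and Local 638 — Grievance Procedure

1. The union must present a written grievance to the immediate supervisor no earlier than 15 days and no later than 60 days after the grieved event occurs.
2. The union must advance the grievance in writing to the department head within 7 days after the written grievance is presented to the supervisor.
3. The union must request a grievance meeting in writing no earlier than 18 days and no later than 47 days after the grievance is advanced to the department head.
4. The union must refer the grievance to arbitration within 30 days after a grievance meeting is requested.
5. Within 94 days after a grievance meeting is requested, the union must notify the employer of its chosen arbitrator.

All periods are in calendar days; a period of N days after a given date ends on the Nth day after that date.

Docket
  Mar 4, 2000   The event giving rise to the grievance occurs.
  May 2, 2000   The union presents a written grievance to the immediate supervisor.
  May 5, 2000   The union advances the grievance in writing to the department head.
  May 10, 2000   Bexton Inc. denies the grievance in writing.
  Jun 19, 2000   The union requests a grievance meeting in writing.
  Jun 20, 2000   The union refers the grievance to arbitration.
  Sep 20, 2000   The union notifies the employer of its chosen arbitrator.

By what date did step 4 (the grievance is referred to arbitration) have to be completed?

Jul 19, 2000

Step 4 runs from Jun 19, 2000, when a grievance meeting is requested. 30 days after Jun 19, 2000 is Jul 19, 2000.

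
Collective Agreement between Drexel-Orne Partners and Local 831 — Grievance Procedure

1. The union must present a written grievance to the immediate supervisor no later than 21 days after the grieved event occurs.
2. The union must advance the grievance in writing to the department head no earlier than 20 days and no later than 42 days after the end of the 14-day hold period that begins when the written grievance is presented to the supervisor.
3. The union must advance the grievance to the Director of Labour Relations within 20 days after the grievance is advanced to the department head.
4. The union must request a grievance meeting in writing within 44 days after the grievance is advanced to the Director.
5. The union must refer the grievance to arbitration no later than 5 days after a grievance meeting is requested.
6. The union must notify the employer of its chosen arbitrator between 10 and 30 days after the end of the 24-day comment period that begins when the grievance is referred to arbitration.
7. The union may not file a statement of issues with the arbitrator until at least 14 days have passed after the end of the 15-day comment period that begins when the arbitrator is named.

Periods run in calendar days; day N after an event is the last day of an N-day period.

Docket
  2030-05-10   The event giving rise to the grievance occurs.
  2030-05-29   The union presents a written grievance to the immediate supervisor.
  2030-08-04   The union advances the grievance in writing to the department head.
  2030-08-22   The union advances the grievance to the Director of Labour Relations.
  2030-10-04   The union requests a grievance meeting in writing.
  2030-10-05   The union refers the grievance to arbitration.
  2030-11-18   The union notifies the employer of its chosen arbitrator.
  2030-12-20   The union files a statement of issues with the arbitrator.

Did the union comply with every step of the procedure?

(1) due by 2030-05-10 + 21 days = 2030-05-31; 2030-05-29 is within that limit.
(2) the permitted window runs from 2030-06-12 + 20 = 2030-07-02 to 2030-06-12 + 42 = 2030-07-24; 2030-08-04 is 11 days past the end of the window.

No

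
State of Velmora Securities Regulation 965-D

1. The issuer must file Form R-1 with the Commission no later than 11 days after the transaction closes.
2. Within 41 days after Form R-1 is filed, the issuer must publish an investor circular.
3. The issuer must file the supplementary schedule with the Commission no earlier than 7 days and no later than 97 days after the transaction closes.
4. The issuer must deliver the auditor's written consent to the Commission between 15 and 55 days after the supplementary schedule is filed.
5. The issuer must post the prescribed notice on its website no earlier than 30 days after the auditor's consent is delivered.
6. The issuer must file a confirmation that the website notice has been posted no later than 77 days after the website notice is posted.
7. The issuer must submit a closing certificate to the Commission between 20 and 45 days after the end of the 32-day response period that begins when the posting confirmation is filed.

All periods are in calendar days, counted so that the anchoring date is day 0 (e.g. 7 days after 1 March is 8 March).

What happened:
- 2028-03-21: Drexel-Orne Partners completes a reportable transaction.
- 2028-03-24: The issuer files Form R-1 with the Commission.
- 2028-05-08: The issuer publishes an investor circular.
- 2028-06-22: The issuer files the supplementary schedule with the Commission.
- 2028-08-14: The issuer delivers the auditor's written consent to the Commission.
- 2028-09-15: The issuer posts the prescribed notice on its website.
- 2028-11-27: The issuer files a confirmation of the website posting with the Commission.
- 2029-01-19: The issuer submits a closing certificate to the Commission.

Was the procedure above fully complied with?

No

Step 1: 11 days after 2028-03-21 (when the transaction closes) is 2028-04-01; 2028-03-24 is within that limit.
Step 2: 41 days after 2028-03-24 (when Form R-1 is filed) is 2028-05-04; done 2028-05-08 — 4 days late.
Later steps need not be reached.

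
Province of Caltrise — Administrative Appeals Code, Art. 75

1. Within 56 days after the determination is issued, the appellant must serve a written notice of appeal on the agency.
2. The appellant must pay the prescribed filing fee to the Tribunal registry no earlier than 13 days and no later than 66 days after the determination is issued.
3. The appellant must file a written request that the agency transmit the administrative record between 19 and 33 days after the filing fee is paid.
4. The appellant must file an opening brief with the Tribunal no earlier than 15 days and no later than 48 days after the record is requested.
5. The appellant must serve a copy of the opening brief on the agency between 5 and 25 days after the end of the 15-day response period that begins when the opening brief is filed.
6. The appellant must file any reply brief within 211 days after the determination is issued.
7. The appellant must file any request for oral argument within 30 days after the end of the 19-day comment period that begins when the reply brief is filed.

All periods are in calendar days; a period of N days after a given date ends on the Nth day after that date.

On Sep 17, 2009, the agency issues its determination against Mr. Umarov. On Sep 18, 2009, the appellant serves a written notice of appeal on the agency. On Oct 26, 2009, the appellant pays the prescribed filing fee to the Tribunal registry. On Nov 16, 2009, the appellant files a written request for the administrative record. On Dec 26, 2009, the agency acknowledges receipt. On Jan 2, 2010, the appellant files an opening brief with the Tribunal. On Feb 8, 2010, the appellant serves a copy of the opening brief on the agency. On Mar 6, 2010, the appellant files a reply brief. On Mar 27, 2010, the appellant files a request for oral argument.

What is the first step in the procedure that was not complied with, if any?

(1) due by Sep 17, 2009 + 56 days = Nov 12, 2009; completed Sep 18, 2009, before the deadline.
(2) the permitted window runs from Sep 17, 2009 + 13 = Sep 30, 2009 to Sep 17, 2009 + 66 = Nov 22, 2009; Oct 26, 2009 falls inside that range.
(3) the permitted window runs from Oct 26, 2009 + 19 = Nov 14, 2009 to Oct 26, 2009 + 33 = Nov 28, 2009; done Nov 16, 2009, which is between those dates.
(4) the permitted window runs from Nov 16, 2009 + 15 = Dec 1, 2009 to Nov 16, 2009 + 48 = Jan 3, 2010; done Jan 2, 2010, which is between those dates.
(5) the permitted window runs from Jan 17, 2010 + 5 = Jan 22, 2010 to Jan 17, 2010 + 25 = Feb 11, 2010; done Feb 8, 2010, which is between those dates.
(6) due by Sep 17, 2009 + 211 days = Apr 16, 2010; completed Mar 6, 2010, before the deadline.
(7) due by Mar 25, 2010 + 30 days = Apr 24, 2010; done Mar 27, 2010 — timely.

None — every step was satisfied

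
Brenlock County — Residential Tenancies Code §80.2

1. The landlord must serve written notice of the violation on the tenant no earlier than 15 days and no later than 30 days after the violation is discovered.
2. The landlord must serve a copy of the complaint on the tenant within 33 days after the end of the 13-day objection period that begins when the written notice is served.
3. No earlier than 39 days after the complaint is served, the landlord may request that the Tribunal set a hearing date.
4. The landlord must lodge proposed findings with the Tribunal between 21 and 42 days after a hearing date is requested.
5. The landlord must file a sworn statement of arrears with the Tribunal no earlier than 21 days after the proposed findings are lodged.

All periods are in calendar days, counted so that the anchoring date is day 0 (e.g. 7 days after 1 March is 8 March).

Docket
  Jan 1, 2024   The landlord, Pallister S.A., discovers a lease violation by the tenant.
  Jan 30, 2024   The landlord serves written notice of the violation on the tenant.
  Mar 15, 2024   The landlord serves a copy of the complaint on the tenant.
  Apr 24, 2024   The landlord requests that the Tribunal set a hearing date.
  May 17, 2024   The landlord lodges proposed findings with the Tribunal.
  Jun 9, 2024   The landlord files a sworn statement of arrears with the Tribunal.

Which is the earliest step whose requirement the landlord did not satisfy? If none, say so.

Step 1 — 15 and 30 days from Jan 1, 2024 (when the violation is discovered) are Jan 16, 2024 and Jan 31, 2024 respectively; Jan 30, 2024 falls inside that range.
Step 2 — counting 33 days from Feb 12, 2024 (end of the 13-day objection period, which began when the written notice is served on Jan 30, 2024) gives a deadline of Mar 16, 2024; completed Mar 15, 2024, before the deadline.
Step 3 — must wait 39 days from Mar 15, 2024 (when the complaint is served), so not before Apr 23, 2024; done Apr 24, 2024 — permitted.
Step 4 — 21 and 42 days from Apr 24, 2024 (when a hearing date is requested) are May 15, 2024 and Jun 5, 2024 respectively; May 17, 2024 falls inside that range.
Step 5 — must wait 21 days from May 17, 2024 (when the proposed findings are lodged), so not before Jun 7, 2024; done Jun 9, 2024, after the minimum wait.

None — every step was satisfied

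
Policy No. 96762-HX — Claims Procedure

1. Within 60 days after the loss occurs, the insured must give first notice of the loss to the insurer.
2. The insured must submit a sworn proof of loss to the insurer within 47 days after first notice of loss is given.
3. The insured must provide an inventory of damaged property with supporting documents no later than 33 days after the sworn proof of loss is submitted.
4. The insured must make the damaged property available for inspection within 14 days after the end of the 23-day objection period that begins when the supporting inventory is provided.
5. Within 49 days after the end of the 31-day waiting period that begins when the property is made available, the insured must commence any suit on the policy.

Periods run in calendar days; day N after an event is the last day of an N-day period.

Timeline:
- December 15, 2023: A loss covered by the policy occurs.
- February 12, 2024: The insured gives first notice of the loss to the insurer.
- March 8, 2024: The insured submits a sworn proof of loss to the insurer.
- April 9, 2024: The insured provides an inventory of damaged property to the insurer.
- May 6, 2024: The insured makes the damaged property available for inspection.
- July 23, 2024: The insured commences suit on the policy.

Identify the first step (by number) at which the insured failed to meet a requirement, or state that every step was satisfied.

(1) due by December 15, 2023 + 60 days = February 13, 2024; done February 12, 2024 — timely.
(2) due by February 12, 2024 + 47 days = March 30, 2024; completed March 8, 2024, before the deadline.
(3) due by March 8, 2024 + 33 days = April 10, 2024; completed April 9, 2024, before the deadline.
(4) due by May 2, 2024 + 14 days = May 16, 2024; done May 6, 2024 — timely.
(5) due by June 6, 2024 + 49 days = July 25, 2024; completed July 23, 2024, before the deadline.

None — every step was satisfied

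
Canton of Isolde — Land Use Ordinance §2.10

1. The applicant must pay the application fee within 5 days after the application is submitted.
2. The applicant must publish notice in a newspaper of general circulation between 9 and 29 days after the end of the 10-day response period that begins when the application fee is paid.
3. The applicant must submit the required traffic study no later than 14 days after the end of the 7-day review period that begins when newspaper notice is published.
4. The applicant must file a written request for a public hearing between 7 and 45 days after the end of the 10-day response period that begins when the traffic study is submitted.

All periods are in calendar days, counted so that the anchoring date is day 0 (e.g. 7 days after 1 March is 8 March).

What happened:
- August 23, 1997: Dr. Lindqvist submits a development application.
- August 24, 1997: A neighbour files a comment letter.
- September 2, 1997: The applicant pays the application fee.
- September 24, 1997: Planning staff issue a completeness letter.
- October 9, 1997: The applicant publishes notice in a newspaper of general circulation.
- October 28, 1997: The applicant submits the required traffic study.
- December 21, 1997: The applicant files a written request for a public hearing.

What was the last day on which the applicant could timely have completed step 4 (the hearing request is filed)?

December 22, 1997

The traffic study is submitted on October 28, 1997; the 10-day response period therefore ends November 7, 1997, and step 4 runs from that date. The window is 7–45 days after November 7, 1997; it closes on December 22, 1997.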